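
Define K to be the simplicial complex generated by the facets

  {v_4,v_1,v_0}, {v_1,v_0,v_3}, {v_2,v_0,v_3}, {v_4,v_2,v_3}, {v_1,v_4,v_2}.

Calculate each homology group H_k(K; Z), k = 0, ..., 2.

H_0 ≅ Z,  H_1 ≅ Z,  H_2 = 0.

Order the vertices as v_0 < v_1 < v_2 < v_3 < v_4. Listing each simplex with vertices in this order, K has dimension 2 with simplices:

  0-simplices (5): [v_0], [v_1], [v_2], [v_3], [v_4]
  1-simplices (10): [v_0,v_1], [v_0,v_2], [v_0,v_3], [v_0,v_4], [v_1,v_2], [v_1,v_3], [v_1,v_4], [v_2,v_3], [v_2,v_4], [v_3,v_4]
  2-simplices (5): [v_0,v_1,v_3], [v_0,v_1,v_4], [v_0,v_2,v_3], [v_1,v_2,v_4], [v_2,v_3,v_4]

giving chain groups C_0 ≅ Z^5, C_1 ≅ Z^10, C_2 ≅ Z^5.

Boundary ∂_1: C_1 → C_0 sends each edge [p,q] (with p < q) to q − p.
As a 5×10 matrix over Z this has rank 4, with invariant factors (1,1,1,1).

Boundary ∂_2: C_2 → C_1 maps a triangle to the signed sum of its edges. For instance
  ∂[v_0,v_2,v_3] = [v_2,v_3] − [v_0,v_3] + [v_0,v_2],
  ∂[v_2,v_3,v_4] = [v_3,v_4] − [v_2,v_4] + [v_2,v_3].
The resulting 10×5 matrix has rank 5, and its Smith normal form has invariant factors (1,1,1,1,1).

Now H_k = ker ∂_k / im ∂_{k+1}, so:

  H_0: rank C_0 − rank ∂_1 = 5 − 4 = 1, and the invariant factors of ∂_1 are all 1, so H_0 = Z.
  H_1: rank ker ∂_1 − rank ∂_2 = (10 − 4) − 5 = 1, and the invariant factors of ∂_2 are all 1, so H_1 = Z.
  H_2: rank ker ∂_2 − rank ∂_3 = (5 − 5) − 0 = 0, and there is no ∂_3, so H_2 = 0.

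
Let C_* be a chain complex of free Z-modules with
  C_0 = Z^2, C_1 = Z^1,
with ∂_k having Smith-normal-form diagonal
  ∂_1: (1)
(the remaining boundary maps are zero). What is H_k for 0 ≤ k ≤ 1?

H_0 = Z,  H_1 = 0.

H_0: b_0 = 2 − 0 − 1 = 1; torsion from ∂_1 factors > 1: none. So H_0 = Z.
H_1: b_1 = 1 − 1 − 0 = 0; torsion from ∂_2 factors > 1: none. So H_1 = 0.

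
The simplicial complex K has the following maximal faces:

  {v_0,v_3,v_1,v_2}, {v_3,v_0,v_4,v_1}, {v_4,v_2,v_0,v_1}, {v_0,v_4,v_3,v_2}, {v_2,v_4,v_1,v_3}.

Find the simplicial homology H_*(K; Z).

H_0 = Z,  H_1 = 0,  H_2 = 0,  H_3 = Z.

Fix the vertex order v_0 < v_1 < v_2 < v_3 < v_4 and write every simplex with vertices in increasing order. Then dim K = 3 and the simplices of K are:

  0-simplices (5): [v_0], [v_1], [v_2], [v_3], [v_4]
  1-simplices (10): [v_0,v_1], [v_0,v_2], [v_0,v_3], [v_0,v_4], [v_1,v_2], [v_1,v_3], [v_1,v_4], [v_2,v_3], [v_2,v_4], [v_3,v_4]
  2-simplices (10): [v_0,v_1,v_2], [v_0,v_1,v_3], [v_0,v_1,v_4], [v_0,v_2,v_3], [v_0,v_2,v_4], [v_0,v_3,v_4], [v_1,v_2,v_3], [v_1,v_2,v_4], [v_1,v_3,v_4], [v_2,v_3,v_4]
  3-simplices (5): [v_0,v_1,v_2,v_3], [v_0,v_1,v_2,v_4], [v_0,v_1,v_3,v_4], [v_0,v_2,v_3,v_4], [v_1,v_2,v_3,v_4]

giving chain groups C_0 ≅ Z^5, C_1 ≅ Z^10, C_2 ≅ Z^10, C_3 ≅ Z^5.

∂_1: C_1 → C_0 sends each edge [p,q] (with p < q) to q − p. For instance
  ∂[v_1,v_4] = [v_4] − [v_1].
As a 5×10 matrix over Z this has rank 4, with invariant factors (1,1,1,1).

The boundary map ∂_2: C_2 → C_1 acts by ∂[p,q,r] = [q,r] − [p,r] + [p,q]. For instance
  ∂[v_0,v_1,v_4] = [v_1,v_4] − [v_0,v_4] + [v_0,v_1],
  ∂[v_2,v_3,v_4] = [v_3,v_4] − [v_2,v_4] + [v_2,v_3].
This gives a 10×10 integer matrix of rank 6; reducing to Smith normal form yields diagonal entries (1,1,1,1,1,1).

Boundary ∂_3: C_3 → C_2 sends each 3-simplex σ to the alternating sum Σ_i (−1)^i (σ with its i-th vertex removed). For instance
  ∂[v_0,v_2,v_3,v_4] = [v_2,v_3,v_4] − [v_0,v_3,v_4] + [v_0,v_2,v_4] − [v_0,v_2,v_3],
  ∂[v_0,v_1,v_2,v_3] = [v_1,v_2,v_3] − [v_0,v_2,v_3] + [v_0,v_1,v_3] − [v_0,v_1,v_2].
The resulting 10×5 matrix has rank 4, and its Smith normal form has invariant factors (1,1,1,1).

Reading off H_k = ker ∂_k / im ∂_{k+1}:

  H_0: rank C_0 − rank ∂_1 = 5 − 4 = 1, and the invariant factors of ∂_1 are all 1, so H_0 ≅ Z.
  H_1: rank ker ∂_1 − rank ∂_2 = (10 − 4) − 6 = 0, and the invariant factors of ∂_2 are all 1, so H_1 ≅ 0.
  H_2: rank ker ∂_2 − rank ∂_3 = (10 − 6) − 4 = 0, and the invariant factors of ∂_3 are all 1, so H_2 ≅ 0.
  H_3: rank ker ∂_3 − rank ∂_4 = (5 − 4) − 0 = 1, and there is no ∂_4, so H_3 ≅ Z.

(K is a triangulation of the 3-sphere S^3.)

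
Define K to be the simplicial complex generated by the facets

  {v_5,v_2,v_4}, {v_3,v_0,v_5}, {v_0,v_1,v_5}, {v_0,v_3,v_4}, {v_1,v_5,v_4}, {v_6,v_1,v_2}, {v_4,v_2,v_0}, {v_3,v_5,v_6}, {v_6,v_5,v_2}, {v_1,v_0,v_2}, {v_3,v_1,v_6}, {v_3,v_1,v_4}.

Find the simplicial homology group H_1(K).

We work with the vertex ordering v_0 < v_1 < v_2 < v_3 < v_4 < v_5 < v_6. The simplices of K, each written with vertices in increasing order, are:

  0-simplices (7): [v_0], [v_1], [v_2], [v_3], [v_4], [v_5], [v_6]
  1-simplices (18): (18 of them)
  2-simplices (12): (12 of them)

giving chain groups C_0 ≅ Z^7, C_1 ≅ Z^18, C_2 ≅ Z^12.

∂_1: C_1 → C_0 sends each edge [p,q] (with p < q) to q − p.
The 7×18 boundary matrix has rank 6 and Smith normal form diag(1,1,1,1,1,1).

∂_2: C_2 → C_1 acts by ∂[p,q,r] = [q,r] − [p,r] + [p,q]. For instance
  ∂[v_2,v_4,v_5] = [v_4,v_5] − [v_2,v_5] + [v_2,v_4],
  ∂[v_1,v_4,v_5] = [v_4,v_5] − [v_1,v_5] + [v_1,v_4].
The 18×12 boundary matrix has rank 12 and Smith normal form diag(1,1,1,1,1,1,1,1,1,1,1,2).

Now H_k = ker ∂_k / im ∂_{k+1}, so:

  H_1: rank ker ∂_1 − rank ∂_2 = (18 − 6) − 12 = 0, and ∂_2 has invariant factor 2 > 1, so H_1 = Z/2.

H_1 ≅ Z/2.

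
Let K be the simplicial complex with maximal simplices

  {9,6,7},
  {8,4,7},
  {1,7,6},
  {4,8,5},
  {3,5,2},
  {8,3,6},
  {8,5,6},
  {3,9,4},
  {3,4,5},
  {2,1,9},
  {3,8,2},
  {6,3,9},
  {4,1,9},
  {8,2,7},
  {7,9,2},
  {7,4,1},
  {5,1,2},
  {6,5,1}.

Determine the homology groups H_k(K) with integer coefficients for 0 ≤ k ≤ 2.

K has 9 vertices, 27 edges, 18 triangles.
rank ∂_0 = 0, rank ∂_1 = 8 ⇒ b_0 = 9 − 0 − 8 = 1; all invariant factors of ∂_1 are 1 so no torsion. So H_0 = Z.
rank ∂_1 = 8, rank ∂_2 = 18 ⇒ b_1 = 27 − 8 − 18 = 1; ∂_2 has invariant factor(s) [2] giving torsion. So H_1 = Z ⊕ Z/2Z.
rank ∂_2 = 18, rank ∂_3 = 0 ⇒ b_2 = 18 − 18 − 0 = 0. So H_2 = 0.

H_0 ≅ Z,  H_1 ≅ Z ⊕ Z/2Z,  H_2 = 0.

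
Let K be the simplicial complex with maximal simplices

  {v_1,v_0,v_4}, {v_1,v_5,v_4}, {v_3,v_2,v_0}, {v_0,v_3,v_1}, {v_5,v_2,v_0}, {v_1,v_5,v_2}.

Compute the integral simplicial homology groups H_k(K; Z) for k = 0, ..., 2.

We work with the vertex ordering v_0 < v_1 < v_2 < v_3 < v_4 < v_5. The simplices of K, each written with vertices in increasing order, are:

  0-simplices (6): [v_0], [v_1], [v_2], [v_3], [v_4], [v_5]
  1-simplices (12): [v_0,v_1], [v_0,v_2], [v_0,v_3], [v_0,v_4], [v_0,v_5], [v_1,v_2], [v_1,v_3], [v_1,v_4], [v_1,v_5], [v_2,v_3], [v_2,v_5], [v_4,v_5]
  2-simplices (6): [v_0,v_1,v_3], [v_0,v_1,v_4], [v_0,v_2,v_3], [v_0,v_2,v_5], [v_1,v_2,v_5], [v_1,v_4,v_5]

so the chain groups are C_0 ≅ Z^6, C_1 ≅ Z^12, C_2 ≅ Z^6.

∂_1: C_1 → C_0 is given by ∂[p,q] = [q] − [p]. For instance
  ∂[v_1,v_5] = [v_5] − [v_1].
The resulting 6×12 matrix has rank 5, and its Smith normal form has invariant factors (1,1,1,1,1).

∂_2: C_2 → C_1 maps a triangle to the signed sum of its edges. For instance
  ∂[v_1,v_4,v_5] = [v_4,v_5] − [v_1,v_5] + [v_1,v_4],
  ∂[v_1,v_2,v_5] = [v_2,v_5] − [v_1,v_5] + [v_1,v_2].
As a 12×6 matrix over Z this has rank 6, with invariant factors (1,1,1,1,1,1).

Reading off H_k = ker ∂_k / im ∂_{k+1}:

  H_0: rank C_0 − rank ∂_1 = 6 − 5 = 1, and the invariant factors of ∂_1 are all 1, so H_0 = Z.
  H_1: rank ker ∂_1 − rank ∂_2 = (12 − 5) − 6 = 1, and the invariant factors of ∂_2 are all 1, so H_1 = Z.
  H_2: rank ker ∂_2 − rank ∂_3 = (6 − 6) − 0 = 0, and there is no ∂_3, so H_2 = 0.

H_0 ≅ Z,  H_1 ≅ Z,  H_2 = 0.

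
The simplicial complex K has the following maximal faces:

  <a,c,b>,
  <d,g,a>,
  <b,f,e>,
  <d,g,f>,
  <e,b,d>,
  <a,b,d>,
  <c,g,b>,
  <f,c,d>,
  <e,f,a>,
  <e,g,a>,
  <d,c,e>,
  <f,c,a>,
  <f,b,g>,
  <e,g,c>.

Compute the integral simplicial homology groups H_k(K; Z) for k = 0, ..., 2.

We work with the vertex ordering a < b < c < d < e < f < g. The simplices of K, each written with vertices in increasing order, are:

  0-simplices (7): a, b, c, d, e, f, g
  1-simplices (21): ab, ac, ad, ae, af, ag, bc, bd, be, bf, bg, cd, ce, cf, cg, de, df, dg, ef, eg, fg
  2-simplices (14): abc, abd, acf, adg, aef, aeg, bcg, bde, bef, bfg, cde, cdf, ceg, dfg

Hence C_0 ≅ Z^7, C_1 ≅ Z^21, C_2 ≅ Z^14.

The boundary map ∂_1: C_1 → C_0 sends each edge [p,q] (with p < q) to q − p.
The resulting 7×21 matrix has rank 6, and its Smith normal form has invariant factors (1,1,1,1,1,1).

Boundary ∂_2: C_2 → C_1 maps a triangle to the signed sum of its edges. For instance
  ∂acf = cf − af + ac,
  ∂cdf = df − cf + cd.
The resulting 21×14 matrix has rank 13, and its Smith normal form has invariant factors (1,1,1,1,1,1,1,1,1,1,1,1,1).

Now H_k = ker ∂_k / im ∂_{k+1}, so:

  H_0: rank C_0 − rank ∂_1 = 7 − 6 = 1, and the invariant factors of ∂_1 are all 1, so H_0 ≅ Z.
  H_1: rank ker ∂_1 − rank ∂_2 = (21 − 6) − 13 = 2, and the invariant factors of ∂_2 are all 1, so H_1 ≅ Z^2.
  H_2: rank ker ∂_2 − rank ∂_3 = (14 − 13) − 0 = 1, and there is no ∂_3, so H_2 ≅ Z.

As a check, the Euler characteristic is 7 − 21 + 14 = 0, which agrees with 1 − 2 + 1 = 0.

H_0 ≅ Z,  H_1 ≅ Z^2,  H_2 ≅ Z.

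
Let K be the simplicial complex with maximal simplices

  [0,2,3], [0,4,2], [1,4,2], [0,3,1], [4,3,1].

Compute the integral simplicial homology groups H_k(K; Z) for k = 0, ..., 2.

H_0 = Z,  H_1 = Z,  H_2 = 0.

Fix the vertex order 0 < 1 < 2 < 3 < 4 and write every simplex with vertices in increasing order. Then dim K = 2 and the simplices of K are:

  0-simplices (5): [0], [1], [2], [3], [4]
  1-simplices (10): [0,1], [0,2], [0,3], [0,4], [1,2], [1,3], [1,4], [2,3], [2,4], [3,4]
  2-simplices (5): [0,1,3], [0,2,3], [0,2,4], [1,2,4], [1,3,4]

giving chain groups C_0 ≅ Z^5, C_1 ≅ Z^10, C_2 ≅ Z^5.

∂_1: C_1 → C_0 maps an edge to its endpoints' difference, ∂[p,q] = q − p. For instance
  ∂[1,3] = [3] − [1].
The resulting 5×10 matrix has rank 4, and its Smith normal form has invariant factors (1,1,1,1).

∂_2: C_2 → C_1 acts by ∂[p,q,r] = [q,r] − [p,r] + [p,q]. For instance
  ∂[0,2,3] = [2,3] − [0,3] + [0,2],
  ∂[1,3,4] = [3,4] − [1,4] + [1,3].
This gives a 10×5 integer matrix of rank 5; reducing to Smith normal form yields diagonal entries (1,1,1,1,1).

Computing H_k = (kernel of ∂_k) / (image of ∂_{k+1}):

  H_0: rank C_0 − rank ∂_1 = 5 − 4 = 1, and the invariant factors of ∂_1 are all 1, so H_0 ≅ Z.
  H_1: rank ker ∂_1 − rank ∂_2 = (10 − 4) − 5 = 1, and the invariant factors of ∂_2 are all 1, so H_1 ≅ Z.
  H_2: rank ker ∂_2 − rank ∂_3 = (5 − 5) − 0 = 0, and there is no ∂_3, so H_2 ≅ 0.

(K is a triangulation of the Möbius band.)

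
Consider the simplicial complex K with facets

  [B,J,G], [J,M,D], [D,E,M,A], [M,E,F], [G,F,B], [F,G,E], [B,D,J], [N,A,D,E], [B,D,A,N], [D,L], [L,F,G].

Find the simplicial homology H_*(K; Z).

H_0 ≅ Z,  H_1 ≅ Z^2,  H_2 = 0,  H_3 = 0.

Take the total order A < B < D < E < F < G < J < L < M < N on the vertex set. Then K (dimension 3) consists of the simplices:

  0-simplices (10): A, B, D, E, F, G, J, L, M, N
  1-simplices (25): AB, AD, AE, AM, AN, BD, BF, BG, BJ, BN, DE, DJ, DL, DM, DN, EF, EG, EM, EN, FG, FL, FM, GJ, GL, JM
  2-simplices (17): ABD, ABN, ADE, ADM, ADN, AEM, AEN, BDJ, BDN, BFG, BGJ, DEM, DEN, DJM, EFG, EFM, FGL
  3-simplices (3): ABDN, ADEM, ADEN

giving chain groups C_0 ≅ Z^10, C_1 ≅ Z^25, C_2 ≅ Z^17, C_3 ≅ Z^3.

The boundary map ∂_1: C_1 → C_0 is given by ∂[p,q] = [q] − [p]. For instance
  ∂EM = M − E.
As a 10×25 matrix over Z this has rank 9, with invariant factors (1,1,1,1,1,1,1,1,1).

Boundary ∂_2: C_2 → C_1 maps a triangle to the signed sum of its edges. For instance
  ∂ADM = DM − AM + AD,
  ∂DEN = EN − DN + DE.
The 25×17 boundary matrix has rank 14 and Smith normal form diag(1,1,1,1,1,1,1,1,1,1,1,1,1,1).

∂_3: C_3 → C_2 sends each 3-simplex σ to the alternating sum Σ_i (−1)^i (σ with its i-th vertex removed). For instance
  ∂ADEN = DEN − AEN + ADN − ADE,
  ∂ABDN = BDN − ADN + ABN − ABD.
This gives a 17×3 integer matrix of rank 3; reducing to Smith normal form yields diagonal entries (1,1,1).

From H_k ≅ ker(∂_k) / im(∂_{k+1}) we obtain:

  H_0: rank C_0 − rank ∂_1 = 10 − 9 = 1, and the invariant factors of ∂_1 are all 1, so H_0 ≅ Z.
  H_1: rank ker ∂_1 − rank ∂_2 = (25 − 9) − 14 = 2, and the invariant factors of ∂_2 are all 1, so H_1 ≅ Z^2.
  H_2: rank ker ∂_2 − rank ∂_3 = (17 − 14) − 3 = 0, and the invariant factors of ∂_3 are all 1, so H_2 ≅ 0.
  H_3: rank ker ∂_3 − rank ∂_4 = (3 − 3) − 0 = 0, and there is no ∂_4, so H_3 ≅ 0.

As a check, the Euler characteristic is 10 − 25 + 17 − 3 = -1, which agrees with 1 − 2 + 0 − 0 = -1.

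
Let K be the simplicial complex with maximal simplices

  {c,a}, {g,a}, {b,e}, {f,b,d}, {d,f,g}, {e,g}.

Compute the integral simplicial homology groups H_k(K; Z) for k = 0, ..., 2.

Take the total order a < b < c < d < e < f < g on the vertex set. Then K (dimension 2) consists of the simplices:

  0-simplices (7): a, b, c, d, e, f, g
  1-simplices (9): ac, ag, bd, be, bf, df, dg, eg, fg
  2-simplices (2): bdf, dfg

so the chain groups are C_0 ≅ Z^7, C_1 ≅ Z^9, C_2 ≅ Z^2.

The boundary map ∂_1: C_1 → C_0 sends each edge [p,q] (with p < q) to q − p. For instance
  ∂dg = g − d.
As a 7×9 matrix over Z this has rank 6, with invariant factors (1,1,1,1,1,1).

The boundary map ∂_2: C_2 → C_1 acts by ∂[p,q,r] = [q,r] − [p,r] + [p,q]. For instance
  ∂bdf = df − bf + bd,
  ∂dfg = fg − dg + df.
As a 9×2 matrix over Z this has rank 2, with invariant factors (1,1).

Now H_k = ker ∂_k / im ∂_{k+1}, so:

  H_0: rank C_0 − rank ∂_1 = 7 − 6 = 1, and the invariant factors of ∂_1 are all 1, so H_0 ≅ Z.
  H_1: rank ker ∂_1 − rank ∂_2 = (9 − 6) − 2 = 1, and the invariant factors of ∂_2 are all 1, so H_1 ≅ Z.
  H_2: rank ker ∂_2 − rank ∂_3 = (2 − 2) − 0 = 0, and there is no ∂_3, so H_2 ≅ 0.

As a check, the Euler characteristic is 7 − 9 + 2 = 0, which agrees with 1 − 1 + 0 = 0.

H_0 ≅ Z,  H_1 ≅ Z,  H_2 = 0.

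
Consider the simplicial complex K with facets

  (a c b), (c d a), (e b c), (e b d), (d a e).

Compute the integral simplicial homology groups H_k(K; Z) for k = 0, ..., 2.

K has 5 vertices, 10 edges, 5 triangles.
rank ∂_0 = 0, rank ∂_1 = 4 ⇒ b_0 = 5 − 0 − 4 = 1; all invariant factors of ∂_1 are 1 so no torsion. So H_0 ≅ Z.
rank ∂_1 = 4, rank ∂_2 = 5 ⇒ b_1 = 10 − 4 − 5 = 1; all invariant factors of ∂_2 are 1 so no torsion. So H_1 ≅ Z.
rank ∂_2 = 5, rank ∂_3 = 0 ⇒ b_2 = 5 − 5 − 0 = 0. So H_2 ≅ 0.

H_0 = Z,  H_1 = Z,  H_2 = 0.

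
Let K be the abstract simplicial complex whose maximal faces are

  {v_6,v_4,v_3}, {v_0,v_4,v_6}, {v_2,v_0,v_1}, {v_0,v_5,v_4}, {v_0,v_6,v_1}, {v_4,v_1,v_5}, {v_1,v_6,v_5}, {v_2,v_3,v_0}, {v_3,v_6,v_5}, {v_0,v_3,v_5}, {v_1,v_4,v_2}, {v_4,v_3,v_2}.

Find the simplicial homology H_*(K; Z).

H_0 = Z,  H_1 = Z/2,  H_2 = 0.

We work with the vertex ordering v_0 < v_1 < v_2 < v_3 < v_4 < v_5 < v_6. The simplices of K, each written with vertices in increasing order, are:

  0-simplices (7): [v_0], [v_1], [v_2], [v_3], [v_4], [v_5], [v_6]
  1-simplices (18): (18 of them)
  2-simplices (12): (12 of them)

giving chain groups C_0 ≅ Z^7, C_1 ≅ Z^18, C_2 ≅ Z^12.

∂_1: C_1 → C_0 sends each edge [p,q] (with p < q) to q − p.
The resulting 7×18 matrix has rank 6, and its Smith normal form has invariant factors (1,1,1,1,1,1).

The boundary map ∂_2: C_2 → C_1 maps a triangle to the signed sum of its edges. For instance
  ∂[v_1,v_2,v_4] = [v_2,v_4] − [v_1,v_4] + [v_1,v_2],
  ∂[v_1,v_4,v_5] = [v_4,v_5] − [v_1,v_5] + [v_1,v_4].
The resulting 18×12 matrix has rank 12, and its Smith normal form has invariant factors (1,1,1,1,1,1,1,1,1,1,1,2).

Computing H_k = (kernel of ∂_k) / (image of ∂_{k+1}):

  H_0: rank C_0 − rank ∂_1 = 7 − 6 = 1, and the invariant factors of ∂_1 are all 1, so H_0 = Z.
  H_1: rank ker ∂_1 − rank ∂_2 = (18 − 6) − 12 = 0, and ∂_2 has invariant factor 2 > 1, so H_1 = Z/2.
  H_2: rank ker ∂_2 − rank ∂_3 = (12 − 12) − 0 = 0, and there is no ∂_3, so H_2 = 0.

(K is a triangulation of the real projective plane RP^2.)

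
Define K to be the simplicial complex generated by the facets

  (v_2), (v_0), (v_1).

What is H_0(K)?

We work with the vertex ordering v_0 < v_1 < v_2. The simplices of K, each written with vertices in increasing order, are:

  0-simplices (3): [v_0], [v_1], [v_2]

giving chain groups C_0 ≅ Z^3.

From H_k ≅ ker(∂_k) / im(∂_{k+1}) we obtain:

  H_0: rank C_0 − rank ∂_1 = 3 − 0 = 3, and there is no ∂_1, so H_0 = Z^3.

(K is a triangulation of a set of 3 points.)

H_0 = Z^3.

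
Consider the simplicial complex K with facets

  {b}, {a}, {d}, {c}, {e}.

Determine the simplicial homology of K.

Order the vertices as a < b < c < d < e. Listing each simplex with vertices in this order, K has dimension 0 with simplices:

  0-simplices (5): a, b, c, d, e

Hence C_0 ≅ Z^5.

Now H_k = ker ∂_k / im ∂_{k+1}, so:

  H_0: rank C_0 − rank ∂_1 = 5 − 0 = 5, and there is no ∂_1, so H_0 ≅ Z^5.

H_0 = Z^5.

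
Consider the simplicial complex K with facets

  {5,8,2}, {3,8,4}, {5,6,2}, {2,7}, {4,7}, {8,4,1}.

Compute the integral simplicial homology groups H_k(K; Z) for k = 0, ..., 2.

We work with the vertex ordering 1 < 2 < 3 < 4 < 5 < 6 < 7 < 8. The simplices of K, each written with vertices in increasing order, are:

  0-simplices (8): [1], [2], [3], [4], [5], [6], [7], [8]
  1-simplices (12): [1,4], [1,8], [2,5], [2,6], [2,7], [2,8], [3,4], [3,8], [4,7], [4,8], [5,6], [5,8]
  2-simplices (4): [1,4,8], [2,5,6], [2,5,8], [3,4,8]

giving chain groups C_0 ≅ Z^8, C_1 ≅ Z^12, C_2 ≅ Z^4.

Boundary ∂_1: C_1 → C_0 maps an edge to its endpoints' difference, ∂[p,q] = q − p. For instance
  ∂[1,4] = [4] − [1].
As a 8×12 matrix over Z this has rank 7, with invariant factors (1,1,1,1,1,1,1).

∂_2: C_2 → C_1 sends each 2-simplex [p,q,r] to [q,r] − [p,r] + [p,q]. For instance
  ∂[2,5,6] = [5,6] − [2,6] + [2,5],
  ∂[3,4,8] = [4,8] − [3,8] + [3,4].
The resulting 12×4 matrix has rank 4, and its Smith normal form has invariant factors (1,1,1,1).

Reading off H_k = ker ∂_k / im ∂_{k+1}:

  H_0: rank C_0 − rank ∂_1 = 8 − 7 = 1, and the invariant factors of ∂_1 are all 1, so H_0 = Z.
  H_1: rank ker ∂_1 − rank ∂_2 = (12 − 7) − 4 = 1, and the invariant factors of ∂_2 are all 1, so H_1 = Z.
  H_2: rank ker ∂_2 − rank ∂_3 = (4 − 4) − 0 = 0, and there is no ∂_3, so H_2 = 0.

H_0 ≅ Z,  H_1 ≅ Z,  H_2 = 0.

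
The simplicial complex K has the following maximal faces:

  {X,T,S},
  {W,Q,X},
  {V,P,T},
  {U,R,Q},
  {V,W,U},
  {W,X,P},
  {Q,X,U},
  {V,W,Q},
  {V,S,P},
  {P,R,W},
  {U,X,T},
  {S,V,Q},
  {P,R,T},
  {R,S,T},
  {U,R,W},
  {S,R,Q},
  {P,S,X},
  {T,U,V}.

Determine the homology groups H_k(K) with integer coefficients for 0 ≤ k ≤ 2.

Take the total order P < Q < R < S < T < U < V < W < X on the vertex set. Then K (dimension 2) consists of the simplices:

  0-simplices (9): P, Q, R, S, T, U, V, W, X
  1-simplices (27): PR, PS, PT, PV, PW, PX, QR, QS, QU, QV, QW, QX, RS, RT, RU, RW, ST, SV, SX, TU, TV, TX, UV, UW, UX, VW, WX
  2-simplices (18): PRT, PRW, PSV, PSX, PTV, PWX, QRS, QRU, QSV, QUX, QVW, QWX, RST, RUW, STX, TUV, TUX, UVW

giving chain groups C_0 ≅ Z^9, C_1 ≅ Z^27, C_2 ≅ Z^18.

Boundary ∂_1: C_1 → C_0 maps an edge to its endpoints' difference, ∂[p,q] = q − p.
The resulting 9×27 matrix has rank 8, and its Smith normal form has invariant factors (1,1,1,1,1,1,1,1).

The boundary map ∂_2: C_2 → C_1 sends each 2-simplex [p,q,r] to [q,r] − [p,r] + [p,q]. For instance
  ∂QWX = WX − QX + QW,
  ∂PRW = RW − PW + PR.
The 27×18 boundary matrix has rank 18 and Smith normal form diag(1,1,1,1,1,1,1,1,1,1,1,1,1,1,1,1,1,2).

From H_k ≅ ker(∂_k) / im(∂_{k+1}) we obtain:

  H_0: rank C_0 − rank ∂_1 = 9 − 8 = 1, and the invariant factors of ∂_1 are all 1, so H_0 = Z.
  H_1: rank ker ∂_1 − rank ∂_2 = (27 − 8) − 18 = 1, and ∂_2 has invariant factor 2 > 1, so H_1 = Z ⊕ Z/2Z.
  H_2: rank ker ∂_2 − rank ∂_3 = (18 − 18) − 0 = 0, and there is no ∂_3, so H_2 = 0.

(K is a triangulation of the Klein bottle.)

H_0 ≅ Z,  H_1 ≅ Z ⊕ Z/2Z,  H_2 = 0.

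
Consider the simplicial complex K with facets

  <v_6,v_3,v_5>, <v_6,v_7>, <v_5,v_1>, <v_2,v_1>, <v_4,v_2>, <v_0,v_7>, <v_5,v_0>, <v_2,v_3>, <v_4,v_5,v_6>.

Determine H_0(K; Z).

We work with the vertex ordering v_0 < v_1 < v_2 < v_3 < v_4 < v_5 < v_6 < v_7. The simplices of K, each written with vertices in increasing order, are:

  0-simplices (8): [v_0], [v_1], [v_2], [v_3], [v_4], [v_5], [v_6], [v_7]
  1-simplices (12): [v_0,v_5], [v_0,v_7], [v_1,v_2], [v_1,v_5], [v_2,v_3], [v_2,v_4], [v_3,v_5], [v_3,v_6], [v_4,v_5], [v_4,v_6], [v_5,v_6], [v_6,v_7]
  2-simplices (2): [v_3,v_5,v_6], [v_4,v_5,v_6]

so the chain groups are C_0 ≅ Z^8, C_1 ≅ Z^12, C_2 ≅ Z^2.

The boundary map ∂_1: C_1 → C_0 maps an edge to its endpoints' difference, ∂[p,q] = q − p. For instance
  ∂[v_1,v_5] = [v_5] − [v_1].
As a 8×12 matrix over Z this has rank 7, with invariant factors (1,1,1,1,1,1,1).

Boundary ∂_2: C_2 → C_1 sends each 2-simplex [p,q,r] to [q,r] − [p,r] + [p,q]. For instance
  ∂[v_4,v_5,v_6] = [v_5,v_6] − [v_4,v_6] + [v_4,v_5],
  ∂[v_3,v_5,v_6] = [v_5,v_6] − [v_3,v_6] + [v_3,v_5].
The resulting 12×2 matrix has rank 2, and its Smith normal form has invariant factors (1,1).

Reading off H_k = ker ∂_k / im ∂_{k+1}:

  H_0: rank C_0 − rank ∂_1 = 8 − 7 = 1, and the invariant factors of ∂_1 are all 1, so H_0 = Z.

H_0 ≅ Z.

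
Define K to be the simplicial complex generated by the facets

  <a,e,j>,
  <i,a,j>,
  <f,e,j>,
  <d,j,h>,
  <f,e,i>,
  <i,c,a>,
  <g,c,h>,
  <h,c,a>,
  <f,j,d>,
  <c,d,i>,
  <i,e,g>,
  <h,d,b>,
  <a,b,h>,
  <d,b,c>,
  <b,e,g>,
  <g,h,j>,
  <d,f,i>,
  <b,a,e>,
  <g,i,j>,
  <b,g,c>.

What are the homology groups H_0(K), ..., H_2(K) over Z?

H_0 ≅ Z,  H_1 ≅ Z ⊕ Z/2,  H_2 = 0.

Take the total order a < b < c < d < e < f < g < h < i < j on the vertex set. Then K (dimension 2) consists of the simplices:

  0-simplices (10): a, b, c, d, e, f, g, h, i, j
  1-simplices (30): ab, ac, ae, ah, ai, aj, bc, bd, be, bg, bh, cd, cg, ch, ci, df, dh, di, dj, ef, eg, ei, ej, fi, fj, gh, gi, gj, hj, ij
  2-simplices (20): abe, abh, ach, aci, aej, aij, bcd, bcg, bdh, beg, cdi, cgh, dfi, dfj, dhj, efi, efj, egi, ghj, gij

so the chain groups are C_0 ≅ Z^10, C_1 ≅ Z^30, C_2 ≅ Z^20.

The boundary map ∂_1: C_1 → C_0 sends each edge [p,q] (with p < q) to q − p. For instance
  ∂bh = h − b.
The resulting 10×30 matrix has rank 9, and its Smith normal form has invariant factors (1,1,1,1,1,1,1,1,1).

Boundary ∂_2: C_2 → C_1 sends each 2-simplex [p,q,r] to [q,r] − [p,r] + [p,q]. For instance
  ∂egi = gi − ei + eg,
  ∂gij = ij − gj + gi.
As a 30×20 matrix over Z this has rank 20, with invariant factors (1,1,1,1,1,1,1,1,1,1,1,1,1,1,1,1,1,1,1,2).

Now H_k = ker ∂_k / im ∂_{k+1}, so:

  H_0: rank C_0 − rank ∂_1 = 10 − 9 = 1, and the invariant factors of ∂_1 are all 1, so H_0 = Z.
  H_1: rank ker ∂_1 − rank ∂_2 = (30 − 9) − 20 = 1, and ∂_2 has invariant factor 2 > 1, so H_1 = Z ⊕ Z/2.
  H_2: rank ker ∂_2 − rank ∂_3 = (20 − 20) − 0 = 0, and there is no ∂_3, so H_2 = 0.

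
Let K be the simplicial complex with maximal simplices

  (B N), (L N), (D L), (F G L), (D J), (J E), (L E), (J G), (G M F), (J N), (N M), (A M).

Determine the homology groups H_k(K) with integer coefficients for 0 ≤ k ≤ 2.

Take the total order A < B < D < E < F < G < J < L < M < N on the vertex set. Then K (dimension 2) consists of the simplices:

  0-simplices (10): A, B, D, E, F, G, J, L, M, N
  1-simplices (15): AM, BN, DJ, DL, EJ, EL, FG, FL, FM, GJ, GL, GM, JN, LN, MN
  2-simplices (2): FGL, FGM

so the chain groups are C_0 ≅ Z^10, C_1 ≅ Z^15, C_2 ≅ Z^2.

The boundary map ∂_1: C_1 → C_0 maps an edge to its endpoints' difference, ∂[p,q] = q − p. For instance
  ∂EJ = J − E.
This gives a 10×15 integer matrix of rank 9; reducing to Smith normal form yields diagonal entries (1,1,1,1,1,1,1,1,1).

Boundary ∂_2: C_2 → C_1 acts by ∂[p,q,r] = [q,r] − [p,r] + [p,q]. For instance
  ∂FGM = GM − FM + FG,
  ∂FGL = GL − FL + FG.
This gives a 15×2 integer matrix of rank 2; reducing to Smith normal form yields diagonal entries (1,1).

Reading off H_k = ker ∂_k / im ∂_{k+1}:

  H_0: rank C_0 − rank ∂_1 = 10 − 9 = 1, and the invariant factors of ∂_1 are all 1, so H_0 = Z.
  H_1: rank ker ∂_1 − rank ∂_2 = (15 − 9) − 2 = 4, and the invariant factors of ∂_2 are all 1, so H_1 = Z^4.
  H_2: rank ker ∂_2 − rank ∂_3 = (2 − 2) − 0 = 0, and there is no ∂_3, so H_2 = 0.

H_0 = Z,  H_1 = Z^4,  H_2 = 0.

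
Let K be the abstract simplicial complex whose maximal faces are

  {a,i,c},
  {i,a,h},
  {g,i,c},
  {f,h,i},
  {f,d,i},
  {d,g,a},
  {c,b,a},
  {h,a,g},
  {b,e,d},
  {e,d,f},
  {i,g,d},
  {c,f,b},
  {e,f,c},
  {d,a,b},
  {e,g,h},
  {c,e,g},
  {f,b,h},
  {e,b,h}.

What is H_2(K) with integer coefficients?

H_2 ≅ 0.

Take the total order a < b < c < d < e < f < g < h < i on the vertex set. Then K (dimension 2) consists of the simplices:

  0-simplices (9): a, b, c, d, e, f, g, h, i
  1-simplices (27): ab, ac, ad, ag, ah, ai, bc, bd, be, bf, bh, ce, cf, cg, ci, de, df, dg, di, ef, eg, eh, fh, fi, gh, gi, hi
  2-simplices (18): abc, abd, aci, adg, agh, ahi, bcf, bde, beh, bfh, cef, ceg, cgi, def, dfi, dgi, egh, fhi

so the chain groups are C_0 ≅ Z^9, C_1 ≅ Z^27, C_2 ≅ Z^18.

Boundary ∂_1: C_1 → C_0 maps an edge to its endpoints' difference, ∂[p,q] = q − p. For instance
  ∂bf = f − b.
As a 9×27 matrix over Z this has rank 8, with invariant factors (1,1,1,1,1,1,1,1).

The boundary map ∂_2: C_2 → C_1 acts by ∂[p,q,r] = [q,r] − [p,r] + [p,q]. For instance
  ∂abd = bd − ad + ab,
  ∂ceg = eg − cg + ce.
As a 27×18 matrix over Z this has rank 18, with invariant factors (1,1,1,1,1,1,1,1,1,1,1,1,1,1,1,1,1,2).

From H_k ≅ ker(∂_k) / im(∂_{k+1}) we obtain:

  H_2: rank ker ∂_2 − rank ∂_3 = (18 − 18) − 0 = 0, and there is no ∂_3, so H_2 ≅ 0.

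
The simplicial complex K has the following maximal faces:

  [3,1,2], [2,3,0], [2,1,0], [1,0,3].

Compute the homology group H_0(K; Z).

H_0 = Z.

Fix the vertex order 0 < 1 < 2 < 3 and write every simplex with vertices in increasing order. Then dim K = 2 and the simplices of K are:

  0-simplices (4): [0], [1], [2], [3]
  1-simplices (6): [0,1], [0,2], [0,3], [1,2], [1,3], [2,3]
  2-simplices (4): [0,1,2], [0,1,3], [0,2,3], [1,2,3]

so the chain groups are C_0 ≅ Z^4, C_1 ≅ Z^6, C_2 ≅ Z^4.

Boundary ∂_1: C_1 → C_0 maps an edge to its endpoints' difference, ∂[p,q] = q − p. For instance
  ∂[0,3] = [3] − [0].
The 4×6 boundary matrix has rank 3 and Smith normal form diag(1,1,1).

∂_2: C_2 → C_1 acts by ∂[p,q,r] = [q,r] − [p,r] + [p,q]. For instance
  ∂[0,1,2] = [1,2] − [0,2] + [0,1],
  ∂[0,1,3] = [1,3] − [0,3] + [0,1].
This gives a 6×4 integer matrix of rank 3; reducing to Smith normal form yields diagonal entries (1,1,1).

From H_k ≅ ker(∂_k) / im(∂_{k+1}) we obtain:

  H_0: rank C_0 − rank ∂_1 = 4 − 3 = 1, and the invariant factors of ∂_1 are all 1, so H_0 ≅ Z.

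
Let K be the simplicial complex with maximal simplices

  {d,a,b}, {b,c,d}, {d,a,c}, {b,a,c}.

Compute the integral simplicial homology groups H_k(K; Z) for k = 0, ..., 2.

H_0 ≅ Z,  H_1 = 0,  H_2 ≅ Z.

K has 4 vertices, 6 edges, 4 triangles.
rank ∂_0 = 0, rank ∂_1 = 3 ⇒ b_0 = 4 − 0 − 3 = 1; all invariant factors of ∂_1 are 1 so no torsion. So H_0 = Z.
rank ∂_1 = 3, rank ∂_2 = 3 ⇒ b_1 = 6 − 3 − 3 = 0; all invariant factors of ∂_2 are 1 so no torsion. So H_1 = 0.
rank ∂_2 = 3, rank ∂_3 = 0 ⇒ b_2 = 4 − 3 − 0 = 1. So H_2 = Z.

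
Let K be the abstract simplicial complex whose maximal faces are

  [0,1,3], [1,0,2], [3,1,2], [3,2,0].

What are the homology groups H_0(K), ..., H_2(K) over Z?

We work with the vertex ordering 0 < 1 < 2 < 3. The simplices of K, each written with vertices in increasing order, are:

  0-simplices (4): [0], [1], [2], [3]
  1-simplices (6): [0,1], [0,2], [0,3], [1,2], [1,3], [2,3]
  2-simplices (4): [0,1,2], [0,1,3], [0,2,3], [1,2,3]

so the chain groups are C_0 ≅ Z^4, C_1 ≅ Z^6, C_2 ≅ Z^4.

Boundary ∂_1: C_1 → C_0 is given by ∂[p,q] = [q] − [p]. For instance
  ∂[0,2] = [2] − [0].
This gives a 4×6 integer matrix of rank 3; reducing to Smith normal form yields diagonal entries (1,1,1).

The boundary map ∂_2: C_2 → C_1 maps a triangle to the signed sum of its edges. For instance
  ∂[0,1,3] = [1,3] − [0,3] + [0,1],
  ∂[1,2,3] = [2,3] − [1,3] + [1,2].
The 6×4 boundary matrix has rank 3 and Smith normal form diag(1,1,1).

Reading off H_k = ker ∂_k / im ∂_{k+1}:

  H_0: rank C_0 − rank ∂_1 = 4 − 3 = 1, and the invariant factors of ∂_1 are all 1, so H_0 ≅ Z.
  H_1: rank ker ∂_1 − rank ∂_2 = (6 − 3) − 3 = 0, and the invariant factors of ∂_2 are all 1, so H_1 ≅ 0.
  H_2: rank ker ∂_2 − rank ∂_3 = (4 − 3) − 0 = 1, and there is no ∂_3, so H_2 ≅ Z.

As a check, the Euler characteristic is 4 − 6 + 4 = 2, which agrees with 1 − 0 + 1 = 2.

H_0 ≅ Z,  H_1 = 0,  H_2 ≅ Z.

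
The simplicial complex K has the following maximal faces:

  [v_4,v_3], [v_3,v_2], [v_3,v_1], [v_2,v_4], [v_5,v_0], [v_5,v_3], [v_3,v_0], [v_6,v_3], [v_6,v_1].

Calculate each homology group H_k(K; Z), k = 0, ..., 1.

H_0 ≅ Z,  H_1 ≅ Z^3.

Take the total order v_0 < v_1 < v_2 < v_3 < v_4 < v_5 < v_6 on the vertex set. Then K (dimension 1) consists of the simplices:

  0-simplices (7): [v_0], [v_1], [v_2], [v_3], [v_4], [v_5], [v_6]
  1-simplices (9): [v_0,v_3], [v_0,v_5], [v_1,v_3], [v_1,v_6], [v_2,v_3], [v_2,v_4], [v_3,v_4], [v_3,v_5], [v_3,v_6]

giving chain groups C_0 ≅ Z^7, C_1 ≅ Z^9.

The boundary map ∂_1: C_1 → C_0 maps an edge to its endpoints' difference, ∂[p,q] = q − p. For instance
  ∂[v_0,v_5] = [v_5] − [v_0].
As a 7×9 matrix over Z this has rank 6, with invariant factors (1,1,1,1,1,1).

Reading off H_k = ker ∂_k / im ∂_{k+1}:

  H_0: rank C_0 − rank ∂_1 = 7 − 6 = 1, and the invariant factors of ∂_1 are all 1, so H_0 ≅ Z.
  H_1: rank ker ∂_1 − rank ∂_2 = (9 − 6) − 0 = 3, and there is no ∂_2, so H_1 ≅ Z^3.

As a check, the Euler characteristic is 7 − 9 = -2, which agrees with 1 − 3 = -2.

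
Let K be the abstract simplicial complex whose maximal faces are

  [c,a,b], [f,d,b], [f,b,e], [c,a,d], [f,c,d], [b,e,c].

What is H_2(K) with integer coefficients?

K has 6 vertices, 12 edges, 6 triangles.
rank ∂_2 = 6, rank ∂_3 = 0 ⇒ b_2 = 6 − 6 − 0 = 0. So H_2 ≅ 0.

H_2 = 0.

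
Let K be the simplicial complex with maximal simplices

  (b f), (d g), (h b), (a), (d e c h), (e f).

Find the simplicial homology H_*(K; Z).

Order the vertices as a < b < c < d < e < f < g < h. Listing each simplex with vertices in this order, K has dimension 3 with simplices:

  0-simplices (8): a, b, c, d, e, f, g, h
  1-simplices (10): bf, bh, cd, ce, ch, de, dg, dh, ef, eh
  2-simplices (4): cde, cdh, ceh, deh
  3-simplices (1): cdeh

Hence C_0 ≅ Z^8, C_1 ≅ Z^10, C_2 ≅ Z^4, C_3 ≅ Z^1.

Boundary ∂_1: C_1 → C_0 maps an edge to its endpoints' difference, ∂[p,q] = q − p.
The resulting 8×10 matrix has rank 6, and its Smith normal form has invariant factors (1,1,1,1,1,1).

Boundary ∂_2: C_2 → C_1 acts by ∂[p,q,r] = [q,r] − [p,r] + [p,q]. For instance
  ∂deh = eh − dh + de,
  ∂cde = de − ce + cd.
This gives a 10×4 integer matrix of rank 3; reducing to Smith normal form yields diagonal entries (1,1,1).

The boundary map ∂_3: C_3 → C_2 sends each 3-simplex σ to the alternating sum Σ_i (−1)^i (σ with its i-th vertex removed). For instance
  ∂cdeh = deh − ceh + cdh − cde.
This gives a 4×1 integer matrix of rank 1; reducing to Smith normal form yields diagonal entries (1).

Computing H_k = (kernel of ∂_k) / (image of ∂_{k+1}):

  H_0: rank C_0 − rank ∂_1 = 8 − 6 = 2, and the invariant factors of ∂_1 are all 1, so H_0 = Z^2.
  H_1: rank ker ∂_1 − rank ∂_2 = (10 − 6) − 3 = 1, and the invariant factors of ∂_2 are all 1, so H_1 = Z.
  H_2: rank ker ∂_2 − rank ∂_3 = (4 − 3) − 1 = 0, and the invariant factors of ∂_3 are all 1, so H_2 = 0.
  H_3: rank ker ∂_3 − rank ∂_4 = (1 − 1) − 0 = 0, and there is no ∂_4, so H_3 = 0.

As a check, the Euler characteristic is 8 − 10 + 4 − 1 = 1, which agrees with 2 − 1 + 0 − 0 = 1.

H_0 = Z^2,  H_1 = Z,  H_2 = 0,  H_3 = 0.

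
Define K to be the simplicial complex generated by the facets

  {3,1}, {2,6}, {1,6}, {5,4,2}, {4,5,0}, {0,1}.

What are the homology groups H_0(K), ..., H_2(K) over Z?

H_0 ≅ Z,  H_1 ≅ Z,  H_2 = 0.

K has 7 vertices, 9 edges, 2 triangles.
rank ∂_0 = 0, rank ∂_1 = 6 ⇒ b_0 = 7 − 0 − 6 = 1; all invariant factors of ∂_1 are 1 so no torsion. So H_0 = Z.
rank ∂_1 = 6, rank ∂_2 = 2 ⇒ b_1 = 9 − 6 − 2 = 1; all invariant factors of ∂_2 are 1 so no torsion. So H_1 = Z.
rank ∂_2 = 2, rank ∂_3 = 0 ⇒ b_2 = 2 − 2 − 0 = 0. So H_2 = 0.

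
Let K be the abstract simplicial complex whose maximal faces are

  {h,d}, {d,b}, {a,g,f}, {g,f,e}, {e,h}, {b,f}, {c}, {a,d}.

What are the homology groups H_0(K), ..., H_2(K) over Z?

H_0 ≅ Z^2,  H_1 ≅ Z^2,  H_2 = 0.

Take the total order a < b < c < d < e < f < g < h on the vertex set. Then K (dimension 2) consists of the simplices:

  0-simplices (8): a, b, c, d, e, f, g, h
  1-simplices (10): ad, af, ag, bd, bf, dh, ef, eg, eh, fg
  2-simplices (2): afg, efg

so the chain groups are C_0 ≅ Z^8, C_1 ≅ Z^10, C_2 ≅ Z^2.

Boundary ∂_1: C_1 → C_0 maps an edge to its endpoints' difference, ∂[p,q] = q − p.
The 8×10 boundary matrix has rank 6 and Smith normal form diag(1,1,1,1,1,1).

∂_2: C_2 → C_1 maps a triangle to the signed sum of its edges. For instance
  ∂efg = fg − eg + ef,
  ∂afg = fg − ag + af.
This gives a 10×2 integer matrix of rank 2; reducing to Smith normal form yields diagonal entries (1,1).

Now H_k = ker ∂_k / im ∂_{k+1}, so:

  H_0: rank C_0 − rank ∂_1 = 8 − 6 = 2, and the invariant factors of ∂_1 are all 1, so H_0 ≅ Z^2.
  H_1: rank ker ∂_1 − rank ∂_2 = (10 − 6) − 2 = 2, and the invariant factors of ∂_2 are all 1, so H_1 ≅ Z^2.
  H_2: rank ker ∂_2 − rank ∂_3 = (2 − 2) − 0 = 0, and there is no ∂_3, so H_2 ≅ 0.

As a check, the Euler characteristic is 8 − 10 + 2 = 0, which agrees with 2 − 2 + 0 = 0.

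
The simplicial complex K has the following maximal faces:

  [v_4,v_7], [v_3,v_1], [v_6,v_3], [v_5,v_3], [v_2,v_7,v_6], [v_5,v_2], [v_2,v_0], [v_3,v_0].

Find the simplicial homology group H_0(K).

H_0 = Z.

Fix the vertex order v_0 < v_1 < v_2 < v_3 < v_4 < v_5 < v_6 < v_7 and write every simplex with vertices in increasing order. Then dim K = 2 and the simplices of K are:

  0-simplices (8): [v_0], [v_1], [v_2], [v_3], [v_4], [v_5], [v_6], [v_7]
  1-simplices (10): [v_0,v_2], [v_0,v_3], [v_1,v_3], [v_2,v_5], [v_2,v_6], [v_2,v_7], [v_3,v_5], [v_3,v_6], [v_4,v_7], [v_6,v_7]
  2-simplices (1): [v_2,v_6,v_7]

giving chain groups C_0 ≅ Z^8, C_1 ≅ Z^10, C_2 ≅ Z^1.

The boundary map ∂_1: C_1 → C_0 maps an edge to its endpoints' difference, ∂[p,q] = q − p. For instance
  ∂[v_3,v_5] = [v_5] − [v_3].
This gives a 8×10 integer matrix of rank 7; reducing to Smith normal form yields diagonal entries (1,1,1,1,1,1,1).

Boundary ∂_2: C_2 → C_1 sends each 2-simplex [p,q,r] to [q,r] − [p,r] + [p,q]. For instance
  ∂[v_2,v_6,v_7] = [v_6,v_7] − [v_2,v_7] + [v_2,v_6].
The 10×1 boundary matrix has rank 1 and Smith normal form diag(1).

From H_k ≅ ker(∂_k) / im(∂_{k+1}) we obtain:

  H_0: rank C_0 − rank ∂_1 = 8 − 7 = 1, and the invariant factors of ∂_1 are all 1, so H_0 = Z.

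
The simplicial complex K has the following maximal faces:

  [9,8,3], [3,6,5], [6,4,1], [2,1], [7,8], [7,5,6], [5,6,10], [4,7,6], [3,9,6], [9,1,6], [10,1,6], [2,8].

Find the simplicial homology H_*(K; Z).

Fix the vertex order 1 < 2 < 3 < 4 < 5 < 6 < 7 < 8 < 9 < 10 and write every simplex with vertices in increasing order. Then dim K = 2 and the simplices of K are:

  0-simplices (10): [1], [2], [3], [4], [5], [6], [7], [8], [9], [10]
  1-simplices (20): [1,2], [1,4], [1,6], [1,9], [1,10], [2,8], [3,5], [3,6], [3,8], [3,9], [4,6], [4,7], [5,6], [5,7], [5,10], [6,7], [6,9], [6,10], [7,8], [8,9]
  2-simplices (9): [1,4,6], [1,6,9], [1,6,10], [3,5,6], [3,6,9], [3,8,9], [4,6,7], [5,6,7], [5,6,10]

giving chain groups C_0 ≅ Z^10, C_1 ≅ Z^20, C_2 ≅ Z^9.

The boundary map ∂_1: C_1 → C_0 maps an edge to its endpoints' difference, ∂[p,q] = q − p. For instance
  ∂[5,7] = [7] − [5].
As a 10×20 matrix over Z this has rank 9, with invariant factors (1,1,1,1,1,1,1,1,1).

The boundary map ∂_2: C_2 → C_1 sends each 2-simplex [p,q,r] to [q,r] − [p,r] + [p,q]. For instance
  ∂[3,8,9] = [8,9] − [3,9] + [3,8],
  ∂[3,6,9] = [6,9] − [3,9] + [3,6].
This gives a 20×9 integer matrix of rank 9; reducing to Smith normal form yields diagonal entries (1,1,1,1,1,1,1,1,1).

Reading off H_k = ker ∂_k / im ∂_{k+1}:

  H_0: rank C_0 − rank ∂_1 = 10 − 9 = 1, and the invariant factors of ∂_1 are all 1, so H_0 ≅ Z.
  H_1: rank ker ∂_1 − rank ∂_2 = (20 − 9) − 9 = 2, and the invariant factors of ∂_2 are all 1, so H_1 ≅ Z^2.
  H_2: rank ker ∂_2 − rank ∂_3 = (9 − 9) − 0 = 0, and there is no ∂_3, so H_2 ≅ 0.

H_0 ≅ Z,  H_1 ≅ Z^2,  H_2 = 0.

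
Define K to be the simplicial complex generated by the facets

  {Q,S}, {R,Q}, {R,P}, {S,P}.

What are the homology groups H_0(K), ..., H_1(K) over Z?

H_0 = Z,  H_1 = Z.

We work with the vertex ordering P < Q < R < S. The simplices of K, each written with vertices in increasing order, are:

  0-simplices (4): P, Q, R, S
  1-simplices (4): PR, PS, QR, QS

giving chain groups C_0 ≅ Z^4, C_1 ≅ Z^4.

Boundary ∂_1: C_1 → C_0 is given by ∂[p,q] = [q] − [p]. For instance
  ∂PR = R − P.
As a 4×4 matrix over Z this has rank 3, with invariant factors (1,1,1).

Reading off H_k = ker ∂_k / im ∂_{k+1}:

  H_0: rank C_0 − rank ∂_1 = 4 − 3 = 1, and the invariant factors of ∂_1 are all 1, so H_0 = Z.
  H_1: rank ker ∂_1 − rank ∂_2 = (4 − 3) − 0 = 1, and there is no ∂_2, so H_1 = Z.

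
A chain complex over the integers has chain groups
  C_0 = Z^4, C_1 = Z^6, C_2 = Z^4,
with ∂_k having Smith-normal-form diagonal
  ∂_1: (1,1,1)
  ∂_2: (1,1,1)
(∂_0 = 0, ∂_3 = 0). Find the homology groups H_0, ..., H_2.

H_0 ≅ Z,  H_1 = 0,  H_2 ≅ Z.

H_0: b_0 = 4 − 0 − 3 = 1; torsion from ∂_1 factors > 1: none. So H_0 ≅ Z.
H_1: b_1 = 6 − 3 − 3 = 0; torsion from ∂_2 factors > 1: none. So H_1 ≅ 0.
H_2: b_2 = 4 − 3 − 0 = 1; torsion from ∂_3 factors > 1: none. So H_2 ≅ Z.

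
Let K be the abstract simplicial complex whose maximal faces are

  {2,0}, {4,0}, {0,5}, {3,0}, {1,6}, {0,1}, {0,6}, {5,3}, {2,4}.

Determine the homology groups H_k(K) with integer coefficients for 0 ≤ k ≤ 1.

We work with the vertex ordering 0 < 1 < 2 < 3 < 4 < 5 < 6. The simplices of K, each written with vertices in increasing order, are:

  0-simplices (7): [0], [1], [2], [3], [4], [5], [6]
  1-simplices (9): [0,1], [0,2], [0,3], [0,4], [0,5], [0,6], [1,6], [2,4], [3,5]

Hence C_0 ≅ Z^7, C_1 ≅ Z^9.

∂_1: C_1 → C_0 sends each edge [p,q] (with p < q) to q − p.
The resulting 7×9 matrix has rank 6, and its Smith normal form has invariant factors (1,1,1,1,1,1).

Now H_k = ker ∂_k / im ∂_{k+1}, so:

  H_0: rank C_0 − rank ∂_1 = 7 − 6 = 1, and the invariant factors of ∂_1 are all 1, so H_0 ≅ Z.
  H_1: rank ker ∂_1 − rank ∂_2 = (9 − 6) − 0 = 3, and there is no ∂_2, so H_1 ≅ Z^3.

(K is a triangulation of a wedge of 3 circles.)

H_0 = Z,  H_1 = Z^3.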